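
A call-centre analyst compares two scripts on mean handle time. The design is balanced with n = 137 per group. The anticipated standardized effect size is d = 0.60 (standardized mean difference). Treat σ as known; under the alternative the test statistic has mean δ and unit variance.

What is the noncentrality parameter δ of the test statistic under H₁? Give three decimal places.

The noncentrality parameter scales effect size by the design's sample-size factor: δ = d·√(n/2) = 0.60 × √(137/2) = 4.9659

δ ≈ 4.966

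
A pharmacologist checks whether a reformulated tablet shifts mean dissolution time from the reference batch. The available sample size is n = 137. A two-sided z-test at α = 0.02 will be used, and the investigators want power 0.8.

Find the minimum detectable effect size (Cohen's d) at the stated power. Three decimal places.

Need Φ(δ − 2.326) = 0.8, so δ = 2.326 + 0.842 = 3.168.
(The second rejection-region term Φ(−δ − z_{α/2}) is negligible and dropped.)
δ = d·√n ⇒ d = δ/√n = 3.168/√137 = 0.2707.

d ≈ 0.271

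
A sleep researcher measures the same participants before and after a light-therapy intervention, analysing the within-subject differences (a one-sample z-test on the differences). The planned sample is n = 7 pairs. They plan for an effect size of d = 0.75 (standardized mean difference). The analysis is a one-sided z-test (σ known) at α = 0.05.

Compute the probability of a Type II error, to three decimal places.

Noncentrality parameter: δ = d·√n = 0.75 × √7 = 1.9843
One-sided α = 0.05 → critical value z_{0.05} = 1.645.
Power = Φ(δ − 1.645) = Φ(0.339) = 0.6329.
Type II error: β = 1 − power = 1 − 0.6329 = 0.3671.

β ≈ 0.367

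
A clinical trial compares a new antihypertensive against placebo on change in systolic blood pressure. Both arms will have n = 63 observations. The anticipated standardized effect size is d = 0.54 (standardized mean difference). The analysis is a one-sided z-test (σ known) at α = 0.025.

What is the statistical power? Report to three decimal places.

Power ≈ 0.858

Noncentrality parameter: δ = d·√(n/2) = 0.54 × √(63/2) = 3.0307
One-sided α = 0.025 → critical value z_{0.025} = 1.960.
Power = Φ(δ − 1.960) = Φ(1.071) = 0.8579.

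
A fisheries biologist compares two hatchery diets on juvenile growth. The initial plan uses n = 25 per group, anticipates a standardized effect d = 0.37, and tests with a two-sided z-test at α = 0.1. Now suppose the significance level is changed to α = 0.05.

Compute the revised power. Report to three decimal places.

Power ≈ 0.258

δ = d·√(n/2) = 0.37 × √(25/2) = 1.3081 (unchanged). New critical value: z_{0.025} = 1.960.
Revised power = Φ(δ − 1.960) + Φ(−δ − 1.960) = Φ(-0.652) + Φ(-3.268) = 0.2573 + 0.0005 = 0.2578.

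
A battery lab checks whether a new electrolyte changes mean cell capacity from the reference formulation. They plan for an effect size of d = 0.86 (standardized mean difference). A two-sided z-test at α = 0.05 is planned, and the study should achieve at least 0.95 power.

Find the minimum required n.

For power 0.95 need Φ(δ − z_{0.025}) = 0.95, so δ = z_{0.025} + z_{0.05} = 1.960 + 1.645 = 3.605.
(Ignoring the negligible lower-tail rejection probability gives the usual closed-form inversion.)
δ = d·√n ⇒ n = (δ/d)² = (3.605 / 0.86)² = 17.57.
Round up to the next whole unit.

n = 18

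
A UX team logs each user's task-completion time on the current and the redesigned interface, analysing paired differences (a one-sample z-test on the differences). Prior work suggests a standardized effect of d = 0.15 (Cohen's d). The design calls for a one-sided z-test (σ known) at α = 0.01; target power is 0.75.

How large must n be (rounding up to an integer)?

n = 401

For power 0.75 need Φ(δ − z_{0.01}) = 0.75, so δ = z_{0.01} + z_{0.25} = 2.326 + 0.674 = 3.001.
δ = d·√n ⇒ n = (δ/d)² = (3.001 / 0.15)² = 400.22.
Round up to the next whole unit.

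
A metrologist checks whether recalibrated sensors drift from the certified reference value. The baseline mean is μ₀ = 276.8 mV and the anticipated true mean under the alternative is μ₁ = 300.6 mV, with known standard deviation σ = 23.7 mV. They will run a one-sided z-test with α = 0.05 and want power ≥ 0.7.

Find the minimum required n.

Standardized effect: d = |μ₁ − μ₀| / σ = |300.6 − 276.8| / 23.7 = 1.0042
For power 0.7 need Φ(δ − z_{0.05}) = 0.7, so δ = z_{0.05} + z_{0.30} = 1.645 + 0.524 = 2.169.
δ = d·√n ⇒ n = (δ/d)² = (2.169 / 1.0042)² = 4.67.
Round up to the next whole unit.

n = 5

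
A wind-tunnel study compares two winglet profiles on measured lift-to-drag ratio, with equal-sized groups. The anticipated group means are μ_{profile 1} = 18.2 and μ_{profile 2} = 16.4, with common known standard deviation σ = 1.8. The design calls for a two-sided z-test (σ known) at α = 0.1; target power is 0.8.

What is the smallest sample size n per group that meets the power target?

n = 13 per group

Standardized effect: d = |μ_{profile 1} − μ_{profile 2}| / σ = |18.2 − 16.4| / 1.8 = 1.0000
Set Φ(δ − 1.645) = 0.8; then δ − 1.645 = Φ⁻¹(0.8) = 0.842, giving δ = 2.486.
(The Φ(−δ − z_{α/2}) term is vanishingly small for δ > 0 and is dropped in the standard sample-size formula.)
δ = d·√(n/2) ⇒ n = 2(δ/d)² = 2 × (2.486 / 1.0000)² = 12.37.
Rounding up, n = 13 per group.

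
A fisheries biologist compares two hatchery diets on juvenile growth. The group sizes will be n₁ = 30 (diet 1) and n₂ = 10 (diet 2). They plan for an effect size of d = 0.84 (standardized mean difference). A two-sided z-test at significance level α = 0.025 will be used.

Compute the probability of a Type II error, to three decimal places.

β ≈ 0.476

Noncentrality parameter: δ = d / √(1/n₁ + 1/n₂) = 0.84 / √(1/30 + 1/10) = 2.3004
Critical value for a two-sided test at α = 0.025: z_{α/2} = 2.241.
Power = Φ(δ − 2.241) + Φ(−δ − 2.241) = Φ(0.059) + Φ(-4.542) = 0.5235 + 0.0000 = 0.5235.
Type II error: β = 1 − power = 1 − 0.5235 = 0.4765.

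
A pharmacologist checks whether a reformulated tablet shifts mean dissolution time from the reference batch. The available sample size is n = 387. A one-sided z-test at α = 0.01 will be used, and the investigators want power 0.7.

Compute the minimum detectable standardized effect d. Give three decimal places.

Need Φ(δ − 2.326) = 0.7, so δ = 2.326 + 0.524 = 2.851.
δ = d·√n ⇒ d = δ/√n = 2.851/√387 = 0.1449.

d ≈ 0.145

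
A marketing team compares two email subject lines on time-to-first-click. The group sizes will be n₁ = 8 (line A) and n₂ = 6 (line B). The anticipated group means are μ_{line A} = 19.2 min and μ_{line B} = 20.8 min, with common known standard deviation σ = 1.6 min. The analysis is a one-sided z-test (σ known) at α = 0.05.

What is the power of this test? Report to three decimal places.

Standardized effect: d = |μ_{line A} − μ_{line B}| / σ = |19.2 − 20.8| / 1.6 = 1.0000
Noncentrality parameter: δ = d / √(1/n₁ + 1/n₂) = 1.0000 / √(1/8 + 1/6) = 1.8516
One-sided α = 0.05 → critical value z_{0.05} = 1.645.
Power = P(Z > 1.645 − δ) = Φ(0.207) = 0.5819.

Power ≈ 0.582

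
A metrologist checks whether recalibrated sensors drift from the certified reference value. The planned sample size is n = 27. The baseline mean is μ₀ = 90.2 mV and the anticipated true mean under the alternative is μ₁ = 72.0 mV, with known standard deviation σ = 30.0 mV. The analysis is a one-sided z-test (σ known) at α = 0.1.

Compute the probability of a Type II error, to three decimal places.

β ≈ 0.031

Standardized effect: d = |μ₁ − μ₀| / σ = |72.0 − 90.2| / 30.0 = 0.6067
Noncentrality parameter: λ = d·√n = 0.6067 × √27 = 3.1523
One-sided α = 0.1 → critical value z_{0.1} = 1.282.
Power = P(Z > 1.282 − λ) = Φ(1.871) = 0.9693.
Type II error: β = 1 − power = 1 − 0.9693 = 0.0307.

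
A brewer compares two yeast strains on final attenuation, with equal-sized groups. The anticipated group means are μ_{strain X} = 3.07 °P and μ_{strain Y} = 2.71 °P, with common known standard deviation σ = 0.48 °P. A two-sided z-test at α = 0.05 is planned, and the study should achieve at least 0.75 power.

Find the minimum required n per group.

Standardized effect: d = |μ_{strain X} − μ_{strain Y}| / σ = |3.07 − 2.71| / 0.48 = 0.7500
Set Φ(δ − 1.960) = 0.75; then δ − 1.960 = Φ⁻¹(0.75) = 0.674, giving δ = 2.634.
(Ignoring the negligible lower-tail rejection probability gives the usual closed-form inversion.)
δ = d·√(n/2) ⇒ n = 2(δ/d)² = 2 × (2.634 / 0.7500)² = 24.68.
Round up to the next whole unit.

n = 25 per group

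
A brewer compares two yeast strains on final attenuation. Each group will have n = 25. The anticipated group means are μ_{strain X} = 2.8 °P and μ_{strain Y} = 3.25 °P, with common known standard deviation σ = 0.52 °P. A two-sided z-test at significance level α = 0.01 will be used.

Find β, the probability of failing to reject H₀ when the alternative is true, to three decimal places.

Standardized effect: d = |μ_{strain X} − μ_{strain Y}| / σ = |2.8 − 3.25| / 0.52 = 0.8654
Noncentrality parameter: δ = d·√(n/2) = 0.8654 × √(25/2) = 3.0596
Two-sided α = 0.01 → critical value z_{0.005} = 2.576.
Power = Φ(δ − 2.576) + Φ(−δ − 2.576) = Φ(0.484) + Φ(-5.635) = 0.6857 + 0.0000 = 0.6857.
Type II error: β = 1 − power = 1 − 0.6857 = 0.3143.

β ≈ 0.314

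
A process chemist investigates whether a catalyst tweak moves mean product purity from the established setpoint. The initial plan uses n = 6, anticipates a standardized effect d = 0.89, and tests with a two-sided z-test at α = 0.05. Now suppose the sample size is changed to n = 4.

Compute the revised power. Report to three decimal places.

Power ≈ 0.429

With n = 4: δ = d·√n = 0.89 × √4 = 1.7800. Critical value z_{0.025} = 1.960.
Revised power = Φ(δ − 1.960) + Φ(−δ − 1.960) = Φ(-0.180) + Φ(-3.740) = 0.4286 + 0.0001 = 0.4287.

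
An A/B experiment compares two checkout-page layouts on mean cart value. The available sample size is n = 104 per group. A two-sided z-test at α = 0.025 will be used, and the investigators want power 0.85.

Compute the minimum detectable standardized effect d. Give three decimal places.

d ≈ 0.455

Need Φ(δ − 2.241) = 0.85, so δ = 2.241 + 1.036 = 3.278.
(Lower-tail contribution to power is negligible for δ > 0.)
δ = d·√(n/2) ⇒ d = δ/√(n/2) = 3.278/√(104/2) = 0.4546.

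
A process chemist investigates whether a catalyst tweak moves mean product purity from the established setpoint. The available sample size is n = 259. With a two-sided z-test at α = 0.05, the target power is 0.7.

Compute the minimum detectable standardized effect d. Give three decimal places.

Required noncentrality: δ = z_{0.025} + z_{0.30} = 1.960 + 0.524 = 2.484.
(Lower-tail contribution to power is negligible for δ > 0.)
δ = d·√n ⇒ d = δ/√n = 2.484/√259 = 0.1544.

d ≈ 0.154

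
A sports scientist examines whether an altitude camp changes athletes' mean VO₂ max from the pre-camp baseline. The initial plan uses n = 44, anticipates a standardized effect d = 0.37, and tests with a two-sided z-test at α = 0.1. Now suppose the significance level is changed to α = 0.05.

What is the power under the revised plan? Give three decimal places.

δ = d·√n = 0.37 × √44 = 2.4543 (unchanged). New critical value: z_{0.025} = 1.960.
Revised power = Φ(δ − 1.960) + Φ(−δ − 1.960) = Φ(0.494) + Φ(-4.414) = 0.6895 + 0.0000 = 0.6895.

Power ≈ 0.689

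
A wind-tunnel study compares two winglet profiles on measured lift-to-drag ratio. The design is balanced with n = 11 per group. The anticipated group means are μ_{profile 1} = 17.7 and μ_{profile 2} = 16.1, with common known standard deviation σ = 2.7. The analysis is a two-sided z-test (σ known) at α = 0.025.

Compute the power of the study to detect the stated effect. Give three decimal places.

Power ≈ 0.197

Standardized effect: d = |μ_{profile 1} − μ_{profile 2}| / σ = |17.7 − 16.1| / 2.7 = 0.5926
Noncentrality parameter: δ = d·√(n/2) = 0.5926 × √(11/2) = 1.3898
Critical value for a two-sided test at α = 0.025: z_{α/2} = 2.241.
Power = Φ(δ − 2.241) + Φ(−δ − 2.241) = Φ(-0.852) + Φ(-3.631) = 0.1972 + 0.0001 = 0.1973.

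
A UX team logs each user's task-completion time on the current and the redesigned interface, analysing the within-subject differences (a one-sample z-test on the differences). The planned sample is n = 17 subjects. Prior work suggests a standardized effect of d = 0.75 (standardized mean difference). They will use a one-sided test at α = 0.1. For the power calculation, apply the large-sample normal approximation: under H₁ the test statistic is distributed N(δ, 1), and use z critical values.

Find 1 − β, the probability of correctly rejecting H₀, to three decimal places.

Noncentrality parameter: δ = d·√n = 0.75 × √17 = 3.0923
Critical value for a one-sided test at α = 0.1: z_α = 1.282.
Power = P(Z > 1.282 − δ) = Φ(1.811) = 0.9649.

Power ≈ 0.965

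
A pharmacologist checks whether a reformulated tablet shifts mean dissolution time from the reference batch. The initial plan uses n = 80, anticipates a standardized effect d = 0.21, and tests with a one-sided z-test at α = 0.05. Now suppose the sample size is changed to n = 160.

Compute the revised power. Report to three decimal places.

With n = 160: δ = d·√n = 0.21 × √160 = 2.6563. Critical value z_{0.05} = 1.645.
Revised power = P(Z > 1.645 − δ) = Φ(1.011) = 0.8441.

Power ≈ 0.844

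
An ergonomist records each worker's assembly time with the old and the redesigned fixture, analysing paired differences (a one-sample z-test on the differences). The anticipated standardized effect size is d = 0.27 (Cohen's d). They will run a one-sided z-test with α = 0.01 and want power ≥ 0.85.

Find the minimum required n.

For power 0.85 need Φ(δ − z_{0.01}) = 0.85, so δ = z_{0.01} + z_{0.15} = 2.326 + 1.036 = 3.363.
δ = d·√n ⇒ n = (δ/d)² = (3.363 / 0.27)² = 155.12.
Rounding up, n = 156.

n = 156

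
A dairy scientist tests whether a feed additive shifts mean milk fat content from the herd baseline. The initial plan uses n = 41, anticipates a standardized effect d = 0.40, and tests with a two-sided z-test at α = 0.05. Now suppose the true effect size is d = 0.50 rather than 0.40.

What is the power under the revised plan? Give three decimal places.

Power ≈ 0.893

With d = 0.50: δ = d·√n = 0.50 × √41 = 3.2016. Critical value z_{0.025} = 1.960.
Revised power = Φ(δ − 1.960) + Φ(−δ − 1.960) = Φ(1.242) + Φ(-5.162) = 0.8928 + 0.0000 = 0.8928.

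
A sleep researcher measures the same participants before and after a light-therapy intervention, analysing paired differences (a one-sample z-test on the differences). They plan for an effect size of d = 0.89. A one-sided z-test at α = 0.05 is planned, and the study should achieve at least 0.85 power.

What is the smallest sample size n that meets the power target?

For power 0.85 need Φ(δ − z_{0.05}) = 0.85, so δ = z_{0.05} + z_{0.15} = 1.645 + 1.036 = 2.681.
δ = d·√n ⇒ n = (δ/d)² = (2.681 / 0.89)² = 9.08.
Round up to the next whole unit.

n = 10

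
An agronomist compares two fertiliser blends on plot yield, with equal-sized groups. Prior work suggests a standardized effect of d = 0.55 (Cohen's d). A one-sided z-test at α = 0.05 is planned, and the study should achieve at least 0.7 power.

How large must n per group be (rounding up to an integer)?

Set Φ(δ − 1.645) = 0.7; then δ − 1.645 = Φ⁻¹(0.7) = 0.524, giving δ = 2.169.
δ = d·√(n/2) ⇒ n = 2(δ/d)² = 2 × (2.169 / 0.55)² = 31.11.
Rounding up, n = 32 per group.

n = 32 per group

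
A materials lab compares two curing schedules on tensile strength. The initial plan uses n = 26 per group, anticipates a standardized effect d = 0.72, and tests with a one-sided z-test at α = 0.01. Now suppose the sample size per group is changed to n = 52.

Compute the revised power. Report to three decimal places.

With n = 52 per group: δ = d·√(n/2) = 0.72 × √(52/2) = 3.6713. Critical value z_{0.01} = 2.326.
Revised power = Φ(δ − 2.326) = Φ(1.345) = 0.9107.

Power ≈ 0.911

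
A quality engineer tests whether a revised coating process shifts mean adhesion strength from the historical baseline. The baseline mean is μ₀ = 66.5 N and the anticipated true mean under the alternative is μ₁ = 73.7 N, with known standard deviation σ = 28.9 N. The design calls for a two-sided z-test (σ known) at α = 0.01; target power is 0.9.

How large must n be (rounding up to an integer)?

n = 240

Standardized effect: d = |μ₁ − μ₀| / σ = |73.7 − 66.5| / 28.9 = 0.2491
For power 0.9 need Φ(δ − z_{0.005}) = 0.9, so δ = z_{0.005} + z_{0.10} = 2.576 + 1.282 = 3.857.
(Ignoring the negligible lower-tail rejection probability gives the usual closed-form inversion.)
δ = d·√n ⇒ n = (δ/d)² = (3.857 / 0.2491)² = 239.73.
Round up to the next whole unit.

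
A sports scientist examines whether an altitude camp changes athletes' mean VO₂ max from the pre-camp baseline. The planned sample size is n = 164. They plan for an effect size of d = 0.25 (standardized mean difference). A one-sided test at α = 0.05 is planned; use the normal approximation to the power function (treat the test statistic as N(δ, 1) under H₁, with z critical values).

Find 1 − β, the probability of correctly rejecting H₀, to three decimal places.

Noncentrality parameter: δ = d·√n = 0.25 × √164 = 3.2016
One-sided α = 0.05 → critical value z_{0.05} = 1.645.
Power = P(Z > 1.645 − δ) = Φ(1.557) = 0.9402.

Power ≈ 0.940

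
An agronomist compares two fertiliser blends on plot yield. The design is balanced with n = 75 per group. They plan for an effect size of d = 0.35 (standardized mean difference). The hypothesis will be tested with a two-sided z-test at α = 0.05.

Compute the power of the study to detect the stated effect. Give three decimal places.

Power ≈ 0.573

Noncentrality parameter: δ = d·√(n/2) = 0.35 × √(75/2) = 2.1433
Critical value for a two-sided test at α = 0.05: z_{α/2} = 1.960.
Power = Φ(δ − 1.960) + Φ(−δ − 1.960) = Φ(0.183) + Φ(-4.103) = 0.5727 + 0.0000 = 0.5728.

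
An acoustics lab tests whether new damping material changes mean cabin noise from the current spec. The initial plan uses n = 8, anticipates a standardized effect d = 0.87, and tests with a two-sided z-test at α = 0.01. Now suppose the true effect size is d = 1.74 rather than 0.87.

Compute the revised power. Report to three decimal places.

Power ≈ 0.991

With d = 1.74: δ = d·√n = 1.74 × √8 = 4.9215. Critical value z_{0.005} = 2.576.
Revised power = Φ(δ − 2.576) + Φ(−δ − 2.576) = Φ(2.346) + Φ(-7.497) = 0.9905 + 0.0000 = 0.9905.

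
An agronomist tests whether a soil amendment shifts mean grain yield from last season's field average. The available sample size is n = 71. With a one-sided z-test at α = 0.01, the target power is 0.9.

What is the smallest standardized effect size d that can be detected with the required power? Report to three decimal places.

d ≈ 0.428

Need Φ(δ − 2.326) = 0.9, so δ = 2.326 + 1.282 = 3.608.
δ = d·√n ⇒ d = δ/√n = 3.608/√71 = 0.4282.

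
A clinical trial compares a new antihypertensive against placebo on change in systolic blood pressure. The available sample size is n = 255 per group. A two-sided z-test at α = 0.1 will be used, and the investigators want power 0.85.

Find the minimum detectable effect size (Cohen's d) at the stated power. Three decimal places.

d ≈ 0.237

Need Φ(δ − 1.645) = 0.85, so δ = 1.645 + 1.036 = 2.681.
(Lower-tail contribution to power is negligible for δ > 0.)
δ = d·√(n/2) ⇒ d = δ/√(n/2) = 2.681/√(255/2) = 0.2375.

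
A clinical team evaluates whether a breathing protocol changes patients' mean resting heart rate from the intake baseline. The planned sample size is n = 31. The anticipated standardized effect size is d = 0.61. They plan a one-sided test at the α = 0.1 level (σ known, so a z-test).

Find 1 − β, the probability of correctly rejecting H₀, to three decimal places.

Noncentrality parameter: δ = d·√n = 0.61 × √31 = 3.3963
One-sided α = 0.1 → critical value z_{0.1} = 1.282.
Power = Φ(δ − 1.282) = Φ(2.115) = 0.9828.

Power ≈ 0.983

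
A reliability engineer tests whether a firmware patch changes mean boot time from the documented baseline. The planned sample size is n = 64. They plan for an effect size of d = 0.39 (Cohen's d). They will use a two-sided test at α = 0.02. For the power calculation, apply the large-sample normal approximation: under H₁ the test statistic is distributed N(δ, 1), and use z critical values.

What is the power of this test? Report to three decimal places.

Power ≈ 0.786

Noncentrality parameter: δ = d·√n = 0.39 × √64 = 3.1200
Critical value for a two-sided test at α = 0.02: z_{α/2} = 2.326.
Power = Φ(δ − 2.326) + Φ(−δ − 2.326) = Φ(0.794) + Φ(-5.446) = 0.7863 + 0.0000 = 0.7863.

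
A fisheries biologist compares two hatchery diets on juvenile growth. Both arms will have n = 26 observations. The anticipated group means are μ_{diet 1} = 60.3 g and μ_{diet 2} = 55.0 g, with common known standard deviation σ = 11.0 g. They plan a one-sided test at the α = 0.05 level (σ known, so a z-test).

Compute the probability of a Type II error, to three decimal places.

β ≈ 0.463

Standardized effect: d = |μ_{diet 1} − μ_{diet 2}| / σ = |60.3 − 55.0| / 11.0 = 0.4818
Noncentrality parameter: δ = d·√(n/2) = 0.4818 × √(26/2) = 1.7372
Critical value for a one-sided test at α = 0.05: z_α = 1.645.
Power = Φ(δ − 1.645) = Φ(0.092) = 0.5368.
Type II error: β = 1 − power = 1 − 0.5368 = 0.4632.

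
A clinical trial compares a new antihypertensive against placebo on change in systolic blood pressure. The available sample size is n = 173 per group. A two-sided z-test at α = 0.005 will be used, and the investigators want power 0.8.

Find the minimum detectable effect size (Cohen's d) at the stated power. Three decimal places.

d ≈ 0.392

Need Φ(δ − 2.807) = 0.8, so δ = 2.807 + 0.842 = 3.649.
(Lower-tail contribution to power is negligible for δ > 0.)
δ = d·√(n/2) ⇒ d = δ/√(n/2) = 3.649/√(173/2) = 0.3923.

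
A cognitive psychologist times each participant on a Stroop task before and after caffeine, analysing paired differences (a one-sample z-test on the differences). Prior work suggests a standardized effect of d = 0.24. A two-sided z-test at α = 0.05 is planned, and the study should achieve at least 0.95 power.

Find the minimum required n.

n = 226

For power 0.95 need Φ(δ − z_{0.025}) = 0.95, so δ = z_{0.025} + z_{0.05} = 1.960 + 1.645 = 3.605.
(Ignoring the negligible lower-tail rejection probability gives the usual closed-form inversion.)
δ = d·√n ⇒ n = (δ/d)² = (3.605 / 0.24)² = 225.60.
Round up to the next whole unit.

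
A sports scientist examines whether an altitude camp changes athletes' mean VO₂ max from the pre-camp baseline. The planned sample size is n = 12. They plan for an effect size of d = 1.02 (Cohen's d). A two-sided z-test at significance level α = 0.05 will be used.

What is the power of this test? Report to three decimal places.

Noncentrality parameter: δ = d·√n = 1.02 × √12 = 3.5334
Two-sided α = 0.05 → critical value z_{0.025} = 1.960.
Power = Φ(δ − 1.960) + Φ(−δ − 1.960) = Φ(1.573) + Φ(-5.493) = 0.9422 + 0.0000 = 0.9422.

Power ≈ 0.942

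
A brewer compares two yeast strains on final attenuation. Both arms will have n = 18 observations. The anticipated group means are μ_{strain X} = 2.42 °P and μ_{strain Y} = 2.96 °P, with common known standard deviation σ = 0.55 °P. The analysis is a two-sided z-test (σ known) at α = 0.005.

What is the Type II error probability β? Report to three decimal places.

Standardized effect: d = |μ_{strain X} − μ_{strain Y}| / σ = |2.42 − 2.96| / 0.55 = 0.9818
Noncentrality parameter: δ = d·√(n/2) = 0.9818 × √(18/2) = 2.9455
Two-sided α = 0.005 → critical value z_{0.0025} = 2.807.
Power = Φ(δ − 2.807) + Φ(−δ − 2.807) = Φ(0.138) + Φ(-5.752) = 0.5550 + 0.0000 = 0.5550.
Type II error: β = 1 − power = 1 − 0.5550 = 0.4450.

β ≈ 0.445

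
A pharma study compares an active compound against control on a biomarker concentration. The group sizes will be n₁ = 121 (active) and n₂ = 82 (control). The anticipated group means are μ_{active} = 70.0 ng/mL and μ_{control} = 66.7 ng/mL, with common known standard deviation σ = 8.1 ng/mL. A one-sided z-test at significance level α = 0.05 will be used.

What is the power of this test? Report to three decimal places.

Standardized effect: d = |μ_{active} − μ_{control}| / σ = |70.0 − 66.7| / 8.1 = 0.4074
Noncentrality parameter: δ = d / √(1/n₁ + 1/n₂) = 0.4074 / √(1/121 + 1/82) = 2.8483
One-sided α = 0.05 → critical value z_{0.05} = 1.645.
Power = P(Z > 1.645 − δ) = Φ(1.203) = 0.8856.

Power ≈ 0.886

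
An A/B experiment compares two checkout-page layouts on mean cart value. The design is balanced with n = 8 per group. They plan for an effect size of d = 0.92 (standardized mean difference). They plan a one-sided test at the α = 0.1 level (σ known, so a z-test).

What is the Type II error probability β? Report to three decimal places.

β ≈ 0.288

Noncentrality parameter: λ = d·√(n/2) = 0.92 × √(8/2) = 1.8400
One-sided α = 0.1 → critical value z_{0.1} = 1.282.
Power = Φ(λ − 1.282) = Φ(0.558) = 0.7117.
Type II error: β = 1 − power = 1 − 0.7117 = 0.2883.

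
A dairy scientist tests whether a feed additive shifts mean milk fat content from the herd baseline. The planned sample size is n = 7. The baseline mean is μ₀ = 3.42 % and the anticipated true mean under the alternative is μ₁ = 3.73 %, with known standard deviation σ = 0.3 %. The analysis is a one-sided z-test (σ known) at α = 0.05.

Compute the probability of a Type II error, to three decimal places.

β ≈ 0.138

Standardized effect: d = |μ₁ − μ₀| / σ = |3.73 − 3.42| / 0.3 = 1.0333
Noncentrality parameter: δ = d·√n = 1.0333 × √7 = 2.7339
One-sided α = 0.05 → critical value z_{0.05} = 1.645.
Power = Φ(δ − 1.645) = Φ(1.089) = 0.8619.
Type II error: β = 1 − power = 1 − 0.8619 = 0.1381.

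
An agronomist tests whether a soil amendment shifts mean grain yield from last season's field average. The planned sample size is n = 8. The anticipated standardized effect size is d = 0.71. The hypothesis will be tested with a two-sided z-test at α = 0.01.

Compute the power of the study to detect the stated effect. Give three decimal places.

Noncentrality parameter: λ = d·√n = 0.71 × √8 = 2.0082
Critical value for a two-sided test at α = 0.01: z_{α/2} = 2.576.
Power = Φ(λ − 2.576) + Φ(−λ − 2.576) = Φ(-0.568) + Φ(-4.584) = 0.2851 + 0.0000 = 0.2851.

Power ≈ 0.285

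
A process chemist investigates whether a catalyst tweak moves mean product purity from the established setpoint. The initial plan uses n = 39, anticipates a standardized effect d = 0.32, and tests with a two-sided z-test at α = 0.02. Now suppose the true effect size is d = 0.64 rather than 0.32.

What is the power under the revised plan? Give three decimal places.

With d = 0.64: δ = d·√n = 0.64 × √39 = 3.9968. Critical value z_{0.01} = 2.326.
Revised power = Φ(δ − 2.326) + Φ(−δ − 2.326) = Φ(1.670) + Φ(-6.323) = 0.9526 + 0.0000 = 0.9526.

Power ≈ 0.953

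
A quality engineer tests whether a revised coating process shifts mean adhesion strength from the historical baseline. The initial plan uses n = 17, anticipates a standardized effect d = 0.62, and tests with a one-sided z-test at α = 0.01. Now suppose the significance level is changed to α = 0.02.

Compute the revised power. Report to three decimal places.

Power ≈ 0.692

δ = d·√n = 0.62 × √17 = 2.5563 (unchanged). New critical value: z_{0.02} = 2.054.
Revised power = P(Z > 2.054 − δ) = Φ(0.503) = 0.6924.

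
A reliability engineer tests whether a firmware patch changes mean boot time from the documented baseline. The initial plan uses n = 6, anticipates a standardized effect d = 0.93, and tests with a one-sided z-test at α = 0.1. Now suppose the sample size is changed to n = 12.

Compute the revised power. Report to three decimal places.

Power ≈ 0.974

With n = 12: δ = d·√n = 0.93 × √12 = 3.2216. Critical value z_{0.1} = 1.282.
Revised power = P(Z > 1.282 − δ) = Φ(1.940) = 0.9738.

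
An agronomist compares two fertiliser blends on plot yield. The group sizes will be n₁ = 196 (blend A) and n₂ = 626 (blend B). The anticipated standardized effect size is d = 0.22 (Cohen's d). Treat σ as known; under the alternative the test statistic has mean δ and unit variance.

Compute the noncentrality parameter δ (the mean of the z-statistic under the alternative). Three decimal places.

The noncentrality parameter scales effect size by the design's sample-size factor: δ = d / √(1/n₁ + 1/n₂) = 0.22 / √(1/196 + 1/626) = 2.6878

δ ≈ 2.688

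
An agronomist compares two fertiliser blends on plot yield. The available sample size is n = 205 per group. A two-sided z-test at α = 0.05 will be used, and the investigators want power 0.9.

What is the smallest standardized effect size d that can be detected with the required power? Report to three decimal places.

Need Φ(δ − 1.960) = 0.9, so δ = 1.960 + 1.282 = 3.242.
(Lower-tail contribution to power is negligible for δ > 0.)
δ = d·√(n/2) ⇒ d = δ/√(n/2) = 3.242/√(205/2) = 0.3202.

d ≈ 0.320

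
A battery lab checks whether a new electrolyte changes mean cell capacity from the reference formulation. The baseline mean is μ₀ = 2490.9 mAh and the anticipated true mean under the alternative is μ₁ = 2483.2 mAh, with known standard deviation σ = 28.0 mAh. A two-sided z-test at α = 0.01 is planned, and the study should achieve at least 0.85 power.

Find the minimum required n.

n = 173

Standardized effect: d = |μ₁ − μ₀| / σ = |2483.2 − 2490.9| / 28.0 = 0.2750
Set Φ(δ − 2.576) = 0.85; then δ − 2.576 = Φ⁻¹(0.85) = 1.036, giving δ = 3.612.
(For δ > 0 the lower-tail rejection region contributes negligibly to power, so the one-term inversion is standard.)
δ = d·√n ⇒ n = (δ/d)² = (3.612 / 0.2750)² = 172.54.
Rounding up, n = 173.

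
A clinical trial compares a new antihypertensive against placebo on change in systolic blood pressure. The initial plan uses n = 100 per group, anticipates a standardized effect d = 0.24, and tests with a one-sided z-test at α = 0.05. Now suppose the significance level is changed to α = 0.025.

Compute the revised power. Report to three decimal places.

δ = d·√(n/2) = 0.24 × √(100/2) = 1.6971 (unchanged). New critical value: z_{0.025} = 1.960.
Revised power = Φ(δ − 1.960) = Φ(-0.263) = 0.3963.

Power ≈ 0.396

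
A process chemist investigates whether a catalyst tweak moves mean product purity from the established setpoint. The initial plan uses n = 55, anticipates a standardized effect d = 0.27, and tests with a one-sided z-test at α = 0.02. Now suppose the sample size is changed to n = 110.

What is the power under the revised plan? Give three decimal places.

With n = 110: δ = d·√n = 0.27 × √110 = 2.8318. Critical value z_{0.02} = 2.054.
Revised power = Φ(δ − 2.054) = Φ(0.778) = 0.7817.

Power ≈ 0.782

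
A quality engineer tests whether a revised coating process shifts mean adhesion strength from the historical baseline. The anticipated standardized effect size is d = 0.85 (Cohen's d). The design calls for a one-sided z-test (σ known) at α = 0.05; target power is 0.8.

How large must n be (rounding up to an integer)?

Set Φ(δ − 1.645) = 0.8; then δ − 1.645 = Φ⁻¹(0.8) = 0.842, giving δ = 2.486.
δ = d·√n ⇒ n = (δ/d)² = (2.486 / 0.85)² = 8.56.
Round up to the next whole unit.

n = 9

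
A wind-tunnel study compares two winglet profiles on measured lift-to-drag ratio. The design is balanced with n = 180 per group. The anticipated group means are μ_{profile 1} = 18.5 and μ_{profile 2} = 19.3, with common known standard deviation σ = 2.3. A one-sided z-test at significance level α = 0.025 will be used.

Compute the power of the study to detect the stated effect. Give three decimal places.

Power ≈ 0.910

Standardized effect: d = |μ_{profile 1} − μ_{profile 2}| / σ = |18.5 − 19.3| / 2.3 = 0.3478
Noncentrality parameter: δ = d·√(n/2) = 0.3478 × √(180/2) = 3.2998
Critical value for a one-sided test at α = 0.025: z_α = 1.960.
Power = P(Z > 1.960 − δ) = Φ(1.340) = 0.9098.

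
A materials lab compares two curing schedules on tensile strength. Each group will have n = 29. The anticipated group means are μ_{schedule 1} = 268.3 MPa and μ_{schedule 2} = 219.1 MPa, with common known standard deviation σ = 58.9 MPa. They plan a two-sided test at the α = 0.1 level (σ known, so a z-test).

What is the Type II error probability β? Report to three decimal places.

Standardized effect: d = |μ_{schedule 1} − μ_{schedule 2}| / σ = |268.3 − 219.1| / 58.9 = 0.8353
Noncentrality parameter: δ = d·√(n/2) = 0.8353 × √(29/2) = 3.1808
Critical value for a two-sided test at α = 0.1: z_{α/2} = 1.645.
Power = Φ(δ − 1.645) + Φ(−δ − 1.645) = Φ(1.536) + Φ(-4.826) = 0.9377 + 0.0000 = 0.9377.
Type II error: β = 1 − power = 1 − 0.9377 = 0.0623.

β ≈ 0.062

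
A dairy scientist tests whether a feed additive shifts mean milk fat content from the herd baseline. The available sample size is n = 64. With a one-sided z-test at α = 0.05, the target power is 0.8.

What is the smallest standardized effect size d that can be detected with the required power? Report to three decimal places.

Required noncentrality: δ = z_{0.05} + z_{0.20} = 1.645 + 0.842 = 2.486.
δ = d·√n ⇒ d = δ/√n = 2.486/√64 = 0.3108.

d ≈ 0.311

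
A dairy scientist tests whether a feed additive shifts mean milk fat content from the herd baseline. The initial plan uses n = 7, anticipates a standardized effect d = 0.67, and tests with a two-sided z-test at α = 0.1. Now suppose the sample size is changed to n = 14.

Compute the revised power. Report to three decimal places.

With n = 14: δ = d·√n = 0.67 × √14 = 2.5069. Critical value z_{0.05} = 1.645.
Revised power = Φ(δ − 1.645) + Φ(−δ − 1.645) = Φ(0.862) + Φ(-4.152) = 0.8057 + 0.0000 = 0.8057.

Power ≈ 0.806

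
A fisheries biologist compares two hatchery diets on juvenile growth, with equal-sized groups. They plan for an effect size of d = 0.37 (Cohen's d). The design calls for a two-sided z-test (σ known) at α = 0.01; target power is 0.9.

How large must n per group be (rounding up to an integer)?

n = 218 per group

Set Φ(δ − 2.576) = 0.9; then δ − 2.576 = Φ⁻¹(0.9) = 1.282, giving δ = 3.857.
(The Φ(−δ − z_{α/2}) term is vanishingly small for δ > 0 and is dropped in the standard sample-size formula.)
δ = d·√(n/2) ⇒ n = 2(δ/d)² = 2 × (3.857 / 0.37)² = 217.38.
Round up to the next whole unit.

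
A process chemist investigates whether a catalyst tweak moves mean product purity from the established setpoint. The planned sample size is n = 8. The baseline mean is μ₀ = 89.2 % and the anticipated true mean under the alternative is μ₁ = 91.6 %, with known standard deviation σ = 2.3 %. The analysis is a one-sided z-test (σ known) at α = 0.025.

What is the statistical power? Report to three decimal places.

Power ≈ 0.839

Standardized effect: d = |μ₁ − μ₀| / σ = |91.6 − 89.2| / 2.3 = 1.0435
Noncentrality parameter: λ = d·√n = 1.0435 × √8 = 2.9514
One-sided α = 0.025 → critical value z_{0.025} = 1.960.
Power = Φ(λ − 1.960) = Φ(0.991) = 0.8393.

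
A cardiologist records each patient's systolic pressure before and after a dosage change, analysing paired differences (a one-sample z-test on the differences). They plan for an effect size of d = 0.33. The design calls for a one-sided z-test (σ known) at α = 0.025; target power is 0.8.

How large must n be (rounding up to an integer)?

n = 73

Set Φ(δ − 1.960) = 0.8; then δ − 1.960 = Φ⁻¹(0.8) = 0.842, giving δ = 2.802.
δ = d·√n ⇒ n = (δ/d)² = (2.802 / 0.33)² = 72.07.
Round up to the next whole unit.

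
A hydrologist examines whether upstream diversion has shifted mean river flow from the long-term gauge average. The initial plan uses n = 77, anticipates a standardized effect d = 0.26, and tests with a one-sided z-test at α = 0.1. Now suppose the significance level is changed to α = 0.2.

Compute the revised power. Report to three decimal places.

Power ≈ 0.925

δ = d·√n = 0.26 × √77 = 2.2815 (unchanged). New critical value: z_{0.2} = 0.842.
Revised power = P(Z > 0.842 − δ) = Φ(1.440) = 0.9250.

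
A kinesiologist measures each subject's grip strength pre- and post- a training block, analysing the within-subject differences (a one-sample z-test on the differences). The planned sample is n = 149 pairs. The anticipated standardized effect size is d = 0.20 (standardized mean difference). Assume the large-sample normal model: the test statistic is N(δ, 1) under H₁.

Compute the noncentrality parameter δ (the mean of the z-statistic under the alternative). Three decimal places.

δ ≈ 2.441

The noncentrality parameter scales effect size by the design's sample-size factor: δ = d·√n = 0.20 × √149 = 2.4413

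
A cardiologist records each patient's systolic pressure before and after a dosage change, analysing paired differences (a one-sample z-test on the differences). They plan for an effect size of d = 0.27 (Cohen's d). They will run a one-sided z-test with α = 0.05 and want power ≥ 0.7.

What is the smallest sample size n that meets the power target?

Set Φ(δ − 1.645) = 0.7; then δ − 1.645 = Φ⁻¹(0.7) = 0.524, giving δ = 2.169.
δ = d·√n ⇒ n = (δ/d)² = (2.169 / 0.27)² = 64.55.
Round up to the next whole unit.

n = 65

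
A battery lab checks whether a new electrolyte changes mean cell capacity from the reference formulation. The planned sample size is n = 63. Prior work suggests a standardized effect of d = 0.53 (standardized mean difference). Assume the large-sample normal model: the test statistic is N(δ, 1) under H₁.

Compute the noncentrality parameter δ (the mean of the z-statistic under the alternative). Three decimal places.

δ = d·√n = 0.53 × √63 = 4.2067

δ ≈ 4.207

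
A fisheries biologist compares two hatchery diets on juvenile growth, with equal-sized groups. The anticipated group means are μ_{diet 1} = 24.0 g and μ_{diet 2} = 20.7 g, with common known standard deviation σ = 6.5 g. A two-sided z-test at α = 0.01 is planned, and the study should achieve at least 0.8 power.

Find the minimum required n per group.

n = 91 per group

Standardized effect: d = |μ_{diet 1} − μ_{diet 2}| / σ = |24.0 − 20.7| / 6.5 = 0.5077
For power 0.8 need Φ(δ − z_{0.005}) = 0.8, so δ = z_{0.005} + z_{0.20} = 2.576 + 0.842 = 3.417.
(For δ > 0 the lower-tail rejection region contributes negligibly to power, so the one-term inversion is standard.)
δ = d·√(n/2) ⇒ n = 2(δ/d)² = 2 × (3.417 / 0.5077)² = 90.62.
Round up to the next whole unit.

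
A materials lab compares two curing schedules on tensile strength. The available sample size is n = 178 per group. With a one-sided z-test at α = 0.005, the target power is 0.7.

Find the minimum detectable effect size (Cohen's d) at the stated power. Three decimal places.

Need Φ(δ − 2.576) = 0.7, so δ = 2.576 + 0.524 = 3.100.
δ = d·√(n/2) ⇒ d = δ/√(n/2) = 3.100/√(178/2) = 0.3286.

d ≈ 0.329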